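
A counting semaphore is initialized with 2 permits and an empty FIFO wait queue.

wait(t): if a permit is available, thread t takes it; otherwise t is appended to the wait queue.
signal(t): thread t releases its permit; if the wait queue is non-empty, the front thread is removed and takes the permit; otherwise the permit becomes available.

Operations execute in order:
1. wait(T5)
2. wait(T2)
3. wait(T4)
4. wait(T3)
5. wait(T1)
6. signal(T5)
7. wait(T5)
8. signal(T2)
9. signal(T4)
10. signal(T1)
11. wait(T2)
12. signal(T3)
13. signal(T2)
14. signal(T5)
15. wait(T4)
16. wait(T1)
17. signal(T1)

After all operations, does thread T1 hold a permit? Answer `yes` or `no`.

Answer: no

Derivation:
Step 1: wait(T5) -> count=1 queue=[] holders={T5}
Step 2: wait(T2) -> count=0 queue=[] holders={T2,T5}
Step 3: wait(T4) -> count=0 queue=[T4] holders={T2,T5}
Step 4: wait(T3) -> count=0 queue=[T4,T3] holders={T2,T5}
Step 5: wait(T1) -> count=0 queue=[T4,T3,T1] holders={T2,T5}
Step 6: signal(T5) -> count=0 queue=[T3,T1] holders={T2,T4}
Step 7: wait(T5) -> count=0 queue=[T3,T1,T5] holders={T2,T4}
Step 8: signal(T2) -> count=0 queue=[T1,T5] holders={T3,T4}
Step 9: signal(T4) -> count=0 queue=[T5] holders={T1,T3}
Step 10: signal(T1) -> count=0 queue=[] holders={T3,T5}
Step 11: wait(T2) -> count=0 queue=[T2] holders={T3,T5}
Step 12: signal(T3) -> count=0 queue=[] holders={T2,T5}
Step 13: signal(T2) -> count=1 queue=[] holders={T5}
Step 14: signal(T5) -> count=2 queue=[] holders={none}
Step 15: wait(T4) -> count=1 queue=[] holders={T4}
Step 16: wait(T1) -> count=0 queue=[] holders={T1,T4}
Step 17: signal(T1) -> count=1 queue=[] holders={T4}
Final holders: {T4} -> T1 not in holders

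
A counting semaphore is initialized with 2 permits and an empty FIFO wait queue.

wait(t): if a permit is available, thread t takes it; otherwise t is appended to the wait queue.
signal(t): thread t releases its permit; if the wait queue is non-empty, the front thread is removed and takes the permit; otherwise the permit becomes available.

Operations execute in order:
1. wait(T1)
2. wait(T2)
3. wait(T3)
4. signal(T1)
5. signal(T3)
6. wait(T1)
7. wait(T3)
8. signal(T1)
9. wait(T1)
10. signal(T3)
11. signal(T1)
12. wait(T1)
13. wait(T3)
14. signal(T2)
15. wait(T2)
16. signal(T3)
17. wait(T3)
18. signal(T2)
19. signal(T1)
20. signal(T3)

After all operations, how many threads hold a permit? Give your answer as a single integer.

Step 1: wait(T1) -> count=1 queue=[] holders={T1}
Step 2: wait(T2) -> count=0 queue=[] holders={T1,T2}
Step 3: wait(T3) -> count=0 queue=[T3] holders={T1,T2}
Step 4: signal(T1) -> count=0 queue=[] holders={T2,T3}
Step 5: signal(T3) -> count=1 queue=[] holders={T2}
Step 6: wait(T1) -> count=0 queue=[] holders={T1,T2}
Step 7: wait(T3) -> count=0 queue=[T3] holders={T1,T2}
Step 8: signal(T1) -> count=0 queue=[] holders={T2,T3}
Step 9: wait(T1) -> count=0 queue=[T1] holders={T2,T3}
Step 10: signal(T3) -> count=0 queue=[] holders={T1,T2}
Step 11: signal(T1) -> count=1 queue=[] holders={T2}
Step 12: wait(T1) -> count=0 queue=[] holders={T1,T2}
Step 13: wait(T3) -> count=0 queue=[T3] holders={T1,T2}
Step 14: signal(T2) -> count=0 queue=[] holders={T1,T3}
Step 15: wait(T2) -> count=0 queue=[T2] holders={T1,T3}
Step 16: signal(T3) -> count=0 queue=[] holders={T1,T2}
Step 17: wait(T3) -> count=0 queue=[T3] holders={T1,T2}
Step 18: signal(T2) -> count=0 queue=[] holders={T1,T3}
Step 19: signal(T1) -> count=1 queue=[] holders={T3}
Step 20: signal(T3) -> count=2 queue=[] holders={none}
Final holders: {none} -> 0 thread(s)

Answer: 0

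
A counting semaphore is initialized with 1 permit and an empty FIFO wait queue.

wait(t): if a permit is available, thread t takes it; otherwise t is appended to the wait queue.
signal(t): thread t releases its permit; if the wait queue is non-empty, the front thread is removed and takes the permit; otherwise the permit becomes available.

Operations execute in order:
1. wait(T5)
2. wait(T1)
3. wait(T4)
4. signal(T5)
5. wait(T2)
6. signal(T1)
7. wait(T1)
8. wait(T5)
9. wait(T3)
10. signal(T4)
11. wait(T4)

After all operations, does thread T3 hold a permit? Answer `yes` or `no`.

Answer: no

Derivation:
Step 1: wait(T5) -> count=0 queue=[] holders={T5}
Step 2: wait(T1) -> count=0 queue=[T1] holders={T5}
Step 3: wait(T4) -> count=0 queue=[T1,T4] holders={T5}
Step 4: signal(T5) -> count=0 queue=[T4] holders={T1}
Step 5: wait(T2) -> count=0 queue=[T4,T2] holders={T1}
Step 6: signal(T1) -> count=0 queue=[T2] holders={T4}
Step 7: wait(T1) -> count=0 queue=[T2,T1] holders={T4}
Step 8: wait(T5) -> count=0 queue=[T2,T1,T5] holders={T4}
Step 9: wait(T3) -> count=0 queue=[T2,T1,T5,T3] holders={T4}
Step 10: signal(T4) -> count=0 queue=[T1,T5,T3] holders={T2}
Step 11: wait(T4) -> count=0 queue=[T1,T5,T3,T4] holders={T2}
Final holders: {T2} -> T3 not in holders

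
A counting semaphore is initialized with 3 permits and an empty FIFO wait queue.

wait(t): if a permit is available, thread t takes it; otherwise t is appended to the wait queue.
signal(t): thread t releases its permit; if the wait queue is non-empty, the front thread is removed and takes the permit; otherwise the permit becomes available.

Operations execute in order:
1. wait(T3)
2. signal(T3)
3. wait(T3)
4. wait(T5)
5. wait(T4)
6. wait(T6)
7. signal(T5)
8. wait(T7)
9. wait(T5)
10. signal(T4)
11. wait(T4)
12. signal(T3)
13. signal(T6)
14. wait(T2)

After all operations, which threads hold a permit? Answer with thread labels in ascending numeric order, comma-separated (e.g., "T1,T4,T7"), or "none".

Step 1: wait(T3) -> count=2 queue=[] holders={T3}
Step 2: signal(T3) -> count=3 queue=[] holders={none}
Step 3: wait(T3) -> count=2 queue=[] holders={T3}
Step 4: wait(T5) -> count=1 queue=[] holders={T3,T5}
Step 5: wait(T4) -> count=0 queue=[] holders={T3,T4,T5}
Step 6: wait(T6) -> count=0 queue=[T6] holders={T3,T4,T5}
Step 7: signal(T5) -> count=0 queue=[] holders={T3,T4,T6}
Step 8: wait(T7) -> count=0 queue=[T7] holders={T3,T4,T6}
Step 9: wait(T5) -> count=0 queue=[T7,T5] holders={T3,T4,T6}
Step 10: signal(T4) -> count=0 queue=[T5] holders={T3,T6,T7}
Step 11: wait(T4) -> count=0 queue=[T5,T4] holders={T3,T6,T7}
Step 12: signal(T3) -> count=0 queue=[T4] holders={T5,T6,T7}
Step 13: signal(T6) -> count=0 queue=[] holders={T4,T5,T7}
Step 14: wait(T2) -> count=0 queue=[T2] holders={T4,T5,T7}
Final holders: T4,T5,T7

Answer: T4,T5,T7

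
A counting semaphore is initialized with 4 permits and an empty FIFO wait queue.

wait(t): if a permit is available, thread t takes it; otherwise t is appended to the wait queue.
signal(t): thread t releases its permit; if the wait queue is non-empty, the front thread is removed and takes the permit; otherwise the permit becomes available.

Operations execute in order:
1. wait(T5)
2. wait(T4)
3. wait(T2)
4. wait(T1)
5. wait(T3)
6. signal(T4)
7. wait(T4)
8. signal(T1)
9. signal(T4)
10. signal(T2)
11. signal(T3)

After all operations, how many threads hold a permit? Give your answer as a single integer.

Step 1: wait(T5) -> count=3 queue=[] holders={T5}
Step 2: wait(T4) -> count=2 queue=[] holders={T4,T5}
Step 3: wait(T2) -> count=1 queue=[] holders={T2,T4,T5}
Step 4: wait(T1) -> count=0 queue=[] holders={T1,T2,T4,T5}
Step 5: wait(T3) -> count=0 queue=[T3] holders={T1,T2,T4,T5}
Step 6: signal(T4) -> count=0 queue=[] holders={T1,T2,T3,T5}
Step 7: wait(T4) -> count=0 queue=[T4] holders={T1,T2,T3,T5}
Step 8: signal(T1) -> count=0 queue=[] holders={T2,T3,T4,T5}
Step 9: signal(T4) -> count=1 queue=[] holders={T2,T3,T5}
Step 10: signal(T2) -> count=2 queue=[] holders={T3,T5}
Step 11: signal(T3) -> count=3 queue=[] holders={T5}
Final holders: {T5} -> 1 thread(s)

Answer: 1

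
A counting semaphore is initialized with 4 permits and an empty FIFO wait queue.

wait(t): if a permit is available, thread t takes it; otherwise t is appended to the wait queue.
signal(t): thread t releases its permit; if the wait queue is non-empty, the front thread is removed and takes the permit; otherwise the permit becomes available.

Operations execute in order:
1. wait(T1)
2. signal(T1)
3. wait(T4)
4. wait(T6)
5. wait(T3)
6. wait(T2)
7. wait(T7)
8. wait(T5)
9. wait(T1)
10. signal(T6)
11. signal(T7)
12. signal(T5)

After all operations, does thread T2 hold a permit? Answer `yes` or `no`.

Step 1: wait(T1) -> count=3 queue=[] holders={T1}
Step 2: signal(T1) -> count=4 queue=[] holders={none}
Step 3: wait(T4) -> count=3 queue=[] holders={T4}
Step 4: wait(T6) -> count=2 queue=[] holders={T4,T6}
Step 5: wait(T3) -> count=1 queue=[] holders={T3,T4,T6}
Step 6: wait(T2) -> count=0 queue=[] holders={T2,T3,T4,T6}
Step 7: wait(T7) -> count=0 queue=[T7] holders={T2,T3,T4,T6}
Step 8: wait(T5) -> count=0 queue=[T7,T5] holders={T2,T3,T4,T6}
Step 9: wait(T1) -> count=0 queue=[T7,T5,T1] holders={T2,T3,T4,T6}
Step 10: signal(T6) -> count=0 queue=[T5,T1] holders={T2,T3,T4,T7}
Step 11: signal(T7) -> count=0 queue=[T1] holders={T2,T3,T4,T5}
Step 12: signal(T5) -> count=0 queue=[] holders={T1,T2,T3,T4}
Final holders: {T1,T2,T3,T4} -> T2 in holders

Answer: yes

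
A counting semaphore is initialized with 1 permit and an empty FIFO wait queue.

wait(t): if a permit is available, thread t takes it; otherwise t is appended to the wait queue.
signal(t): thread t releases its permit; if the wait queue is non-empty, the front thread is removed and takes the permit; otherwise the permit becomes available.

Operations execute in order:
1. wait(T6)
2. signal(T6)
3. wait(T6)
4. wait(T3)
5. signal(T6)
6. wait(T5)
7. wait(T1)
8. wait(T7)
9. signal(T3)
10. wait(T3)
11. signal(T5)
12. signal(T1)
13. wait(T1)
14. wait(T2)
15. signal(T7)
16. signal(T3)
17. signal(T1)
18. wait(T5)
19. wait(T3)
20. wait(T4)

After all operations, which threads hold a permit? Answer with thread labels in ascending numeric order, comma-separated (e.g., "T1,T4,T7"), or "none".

Answer: T2

Derivation:
Step 1: wait(T6) -> count=0 queue=[] holders={T6}
Step 2: signal(T6) -> count=1 queue=[] holders={none}
Step 3: wait(T6) -> count=0 queue=[] holders={T6}
Step 4: wait(T3) -> count=0 queue=[T3] holders={T6}
Step 5: signal(T6) -> count=0 queue=[] holders={T3}
Step 6: wait(T5) -> count=0 queue=[T5] holders={T3}
Step 7: wait(T1) -> count=0 queue=[T5,T1] holders={T3}
Step 8: wait(T7) -> count=0 queue=[T5,T1,T7] holders={T3}
Step 9: signal(T3) -> count=0 queue=[T1,T7] holders={T5}
Step 10: wait(T3) -> count=0 queue=[T1,T7,T3] holders={T5}
Step 11: signal(T5) -> count=0 queue=[T7,T3] holders={T1}
Step 12: signal(T1) -> count=0 queue=[T3] holders={T7}
Step 13: wait(T1) -> count=0 queue=[T3,T1] holders={T7}
Step 14: wait(T2) -> count=0 queue=[T3,T1,T2] holders={T7}
Step 15: signal(T7) -> count=0 queue=[T1,T2] holders={T3}
Step 16: signal(T3) -> count=0 queue=[T2] holders={T1}
Step 17: signal(T1) -> count=0 queue=[] holders={T2}
Step 18: wait(T5) -> count=0 queue=[T5] holders={T2}
Step 19: wait(T3) -> count=0 queue=[T5,T3] holders={T2}
Step 20: wait(T4) -> count=0 queue=[T5,T3,T4] holders={T2}
Final holders: T2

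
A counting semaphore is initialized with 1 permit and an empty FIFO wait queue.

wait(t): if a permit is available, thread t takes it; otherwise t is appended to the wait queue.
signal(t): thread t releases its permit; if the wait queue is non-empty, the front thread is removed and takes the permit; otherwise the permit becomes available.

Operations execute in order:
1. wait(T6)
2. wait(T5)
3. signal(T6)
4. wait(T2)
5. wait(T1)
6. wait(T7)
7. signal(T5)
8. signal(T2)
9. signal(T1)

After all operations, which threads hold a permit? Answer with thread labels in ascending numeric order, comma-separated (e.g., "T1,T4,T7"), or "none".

Step 1: wait(T6) -> count=0 queue=[] holders={T6}
Step 2: wait(T5) -> count=0 queue=[T5] holders={T6}
Step 3: signal(T6) -> count=0 queue=[] holders={T5}
Step 4: wait(T2) -> count=0 queue=[T2] holders={T5}
Step 5: wait(T1) -> count=0 queue=[T2,T1] holders={T5}
Step 6: wait(T7) -> count=0 queue=[T2,T1,T7] holders={T5}
Step 7: signal(T5) -> count=0 queue=[T1,T7] holders={T2}
Step 8: signal(T2) -> count=0 queue=[T7] holders={T1}
Step 9: signal(T1) -> count=0 queue=[] holders={T7}
Final holders: T7

Answer: T7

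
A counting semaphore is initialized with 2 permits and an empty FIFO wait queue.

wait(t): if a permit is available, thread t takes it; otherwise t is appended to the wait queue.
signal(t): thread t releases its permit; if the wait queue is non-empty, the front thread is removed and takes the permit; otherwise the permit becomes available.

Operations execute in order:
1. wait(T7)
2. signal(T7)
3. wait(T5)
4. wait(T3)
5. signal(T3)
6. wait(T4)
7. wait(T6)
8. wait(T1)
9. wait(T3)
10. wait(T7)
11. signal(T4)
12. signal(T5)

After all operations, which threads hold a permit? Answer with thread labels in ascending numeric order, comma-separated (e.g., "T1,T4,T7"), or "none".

Answer: T1,T6

Derivation:
Step 1: wait(T7) -> count=1 queue=[] holders={T7}
Step 2: signal(T7) -> count=2 queue=[] holders={none}
Step 3: wait(T5) -> count=1 queue=[] holders={T5}
Step 4: wait(T3) -> count=0 queue=[] holders={T3,T5}
Step 5: signal(T3) -> count=1 queue=[] holders={T5}
Step 6: wait(T4) -> count=0 queue=[] holders={T4,T5}
Step 7: wait(T6) -> count=0 queue=[T6] holders={T4,T5}
Step 8: wait(T1) -> count=0 queue=[T6,T1] holders={T4,T5}
Step 9: wait(T3) -> count=0 queue=[T6,T1,T3] holders={T4,T5}
Step 10: wait(T7) -> count=0 queue=[T6,T1,T3,T7] holders={T4,T5}
Step 11: signal(T4) -> count=0 queue=[T1,T3,T7] holders={T5,T6}
Step 12: signal(T5) -> count=0 queue=[T3,T7] holders={T1,T6}
Final holders: T1,T6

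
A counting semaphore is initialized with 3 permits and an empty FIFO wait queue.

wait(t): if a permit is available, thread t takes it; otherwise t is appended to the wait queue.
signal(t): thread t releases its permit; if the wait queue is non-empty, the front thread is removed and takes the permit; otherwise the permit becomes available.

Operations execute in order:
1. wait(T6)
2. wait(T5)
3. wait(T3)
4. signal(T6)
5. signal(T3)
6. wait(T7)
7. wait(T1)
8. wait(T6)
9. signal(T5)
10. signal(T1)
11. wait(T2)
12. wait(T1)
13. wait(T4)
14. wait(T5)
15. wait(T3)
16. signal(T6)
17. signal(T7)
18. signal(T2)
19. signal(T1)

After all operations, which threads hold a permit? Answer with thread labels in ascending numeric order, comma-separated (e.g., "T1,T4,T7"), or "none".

Step 1: wait(T6) -> count=2 queue=[] holders={T6}
Step 2: wait(T5) -> count=1 queue=[] holders={T5,T6}
Step 3: wait(T3) -> count=0 queue=[] holders={T3,T5,T6}
Step 4: signal(T6) -> count=1 queue=[] holders={T3,T5}
Step 5: signal(T3) -> count=2 queue=[] holders={T5}
Step 6: wait(T7) -> count=1 queue=[] holders={T5,T7}
Step 7: wait(T1) -> count=0 queue=[] holders={T1,T5,T7}
Step 8: wait(T6) -> count=0 queue=[T6] holders={T1,T5,T7}
Step 9: signal(T5) -> count=0 queue=[] holders={T1,T6,T7}
Step 10: signal(T1) -> count=1 queue=[] holders={T6,T7}
Step 11: wait(T2) -> count=0 queue=[] holders={T2,T6,T7}
Step 12: wait(T1) -> count=0 queue=[T1] holders={T2,T6,T7}
Step 13: wait(T4) -> count=0 queue=[T1,T4] holders={T2,T6,T7}
Step 14: wait(T5) -> count=0 queue=[T1,T4,T5] holders={T2,T6,T7}
Step 15: wait(T3) -> count=0 queue=[T1,T4,T5,T3] holders={T2,T6,T7}
Step 16: signal(T6) -> count=0 queue=[T4,T5,T3] holders={T1,T2,T7}
Step 17: signal(T7) -> count=0 queue=[T5,T3] holders={T1,T2,T4}
Step 18: signal(T2) -> count=0 queue=[T3] holders={T1,T4,T5}
Step 19: signal(T1) -> count=0 queue=[] holders={T3,T4,T5}
Final holders: T3,T4,T5

Answer: T3,T4,T5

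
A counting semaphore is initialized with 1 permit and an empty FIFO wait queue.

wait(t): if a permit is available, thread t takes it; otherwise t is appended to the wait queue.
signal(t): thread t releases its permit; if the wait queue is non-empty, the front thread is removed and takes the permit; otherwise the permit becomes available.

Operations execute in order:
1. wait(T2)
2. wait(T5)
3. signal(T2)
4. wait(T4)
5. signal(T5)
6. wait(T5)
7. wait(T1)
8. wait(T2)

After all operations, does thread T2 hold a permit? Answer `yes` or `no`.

Step 1: wait(T2) -> count=0 queue=[] holders={T2}
Step 2: wait(T5) -> count=0 queue=[T5] holders={T2}
Step 3: signal(T2) -> count=0 queue=[] holders={T5}
Step 4: wait(T4) -> count=0 queue=[T4] holders={T5}
Step 5: signal(T5) -> count=0 queue=[] holders={T4}
Step 6: wait(T5) -> count=0 queue=[T5] holders={T4}
Step 7: wait(T1) -> count=0 queue=[T5,T1] holders={T4}
Step 8: wait(T2) -> count=0 queue=[T5,T1,T2] holders={T4}
Final holders: {T4} -> T2 not in holders

Answer: no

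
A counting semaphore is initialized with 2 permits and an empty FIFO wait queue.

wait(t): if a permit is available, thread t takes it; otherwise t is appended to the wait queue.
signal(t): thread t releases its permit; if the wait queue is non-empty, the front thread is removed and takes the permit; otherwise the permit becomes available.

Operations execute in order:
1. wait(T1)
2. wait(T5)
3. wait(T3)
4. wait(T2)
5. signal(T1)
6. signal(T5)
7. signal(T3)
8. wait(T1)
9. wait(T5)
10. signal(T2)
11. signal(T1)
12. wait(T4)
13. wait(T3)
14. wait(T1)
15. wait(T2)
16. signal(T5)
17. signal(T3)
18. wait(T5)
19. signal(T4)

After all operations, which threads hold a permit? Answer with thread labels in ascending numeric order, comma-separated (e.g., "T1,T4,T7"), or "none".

Answer: T1,T2

Derivation:
Step 1: wait(T1) -> count=1 queue=[] holders={T1}
Step 2: wait(T5) -> count=0 queue=[] holders={T1,T5}
Step 3: wait(T3) -> count=0 queue=[T3] holders={T1,T5}
Step 4: wait(T2) -> count=0 queue=[T3,T2] holders={T1,T5}
Step 5: signal(T1) -> count=0 queue=[T2] holders={T3,T5}
Step 6: signal(T5) -> count=0 queue=[] holders={T2,T3}
Step 7: signal(T3) -> count=1 queue=[] holders={T2}
Step 8: wait(T1) -> count=0 queue=[] holders={T1,T2}
Step 9: wait(T5) -> count=0 queue=[T5] holders={T1,T2}
Step 10: signal(T2) -> count=0 queue=[] holders={T1,T5}
Step 11: signal(T1) -> count=1 queue=[] holders={T5}
Step 12: wait(T4) -> count=0 queue=[] holders={T4,T5}
Step 13: wait(T3) -> count=0 queue=[T3] holders={T4,T5}
Step 14: wait(T1) -> count=0 queue=[T3,T1] holders={T4,T5}
Step 15: wait(T2) -> count=0 queue=[T3,T1,T2] holders={T4,T5}
Step 16: signal(T5) -> count=0 queue=[T1,T2] holders={T3,T4}
Step 17: signal(T3) -> count=0 queue=[T2] holders={T1,T4}
Step 18: wait(T5) -> count=0 queue=[T2,T5] holders={T1,T4}
Step 19: signal(T4) -> count=0 queue=[T5] holders={T1,T2}
Final holders: T1,T2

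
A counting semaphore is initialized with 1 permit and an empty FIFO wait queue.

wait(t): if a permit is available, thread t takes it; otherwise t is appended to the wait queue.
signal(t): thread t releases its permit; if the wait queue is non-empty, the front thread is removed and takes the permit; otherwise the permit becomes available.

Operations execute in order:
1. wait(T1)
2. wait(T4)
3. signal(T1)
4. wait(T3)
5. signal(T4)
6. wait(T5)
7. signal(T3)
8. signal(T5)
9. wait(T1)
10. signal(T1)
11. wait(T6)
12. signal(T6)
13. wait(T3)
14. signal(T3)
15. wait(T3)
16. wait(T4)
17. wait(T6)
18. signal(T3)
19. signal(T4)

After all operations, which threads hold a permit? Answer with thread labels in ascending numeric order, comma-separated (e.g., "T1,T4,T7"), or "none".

Answer: T6

Derivation:
Step 1: wait(T1) -> count=0 queue=[] holders={T1}
Step 2: wait(T4) -> count=0 queue=[T4] holders={T1}
Step 3: signal(T1) -> count=0 queue=[] holders={T4}
Step 4: wait(T3) -> count=0 queue=[T3] holders={T4}
Step 5: signal(T4) -> count=0 queue=[] holders={T3}
Step 6: wait(T5) -> count=0 queue=[T5] holders={T3}
Step 7: signal(T3) -> count=0 queue=[] holders={T5}
Step 8: signal(T5) -> count=1 queue=[] holders={none}
Step 9: wait(T1) -> count=0 queue=[] holders={T1}
Step 10: signal(T1) -> count=1 queue=[] holders={none}
Step 11: wait(T6) -> count=0 queue=[] holders={T6}
Step 12: signal(T6) -> count=1 queue=[] holders={none}
Step 13: wait(T3) -> count=0 queue=[] holders={T3}
Step 14: signal(T3) -> count=1 queue=[] holders={none}
Step 15: wait(T3) -> count=0 queue=[] holders={T3}
Step 16: wait(T4) -> count=0 queue=[T4] holders={T3}
Step 17: wait(T6) -> count=0 queue=[T4,T6] holders={T3}
Step 18: signal(T3) -> count=0 queue=[T6] holders={T4}
Step 19: signal(T4) -> count=0 queue=[] holders={T6}
Final holders: T6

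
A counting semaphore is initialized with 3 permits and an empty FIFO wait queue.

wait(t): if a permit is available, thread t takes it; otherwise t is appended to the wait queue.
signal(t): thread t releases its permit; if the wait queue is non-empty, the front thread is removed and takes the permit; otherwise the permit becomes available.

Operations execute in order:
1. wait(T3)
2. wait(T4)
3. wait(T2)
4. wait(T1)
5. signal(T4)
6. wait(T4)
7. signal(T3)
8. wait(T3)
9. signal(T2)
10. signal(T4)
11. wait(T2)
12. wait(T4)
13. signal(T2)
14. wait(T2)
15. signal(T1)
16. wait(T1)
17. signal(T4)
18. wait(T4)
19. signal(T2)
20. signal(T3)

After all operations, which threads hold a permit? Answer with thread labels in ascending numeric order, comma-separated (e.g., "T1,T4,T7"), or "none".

Answer: T1,T4

Derivation:
Step 1: wait(T3) -> count=2 queue=[] holders={T3}
Step 2: wait(T4) -> count=1 queue=[] holders={T3,T4}
Step 3: wait(T2) -> count=0 queue=[] holders={T2,T3,T4}
Step 4: wait(T1) -> count=0 queue=[T1] holders={T2,T3,T4}
Step 5: signal(T4) -> count=0 queue=[] holders={T1,T2,T3}
Step 6: wait(T4) -> count=0 queue=[T4] holders={T1,T2,T3}
Step 7: signal(T3) -> count=0 queue=[] holders={T1,T2,T4}
Step 8: wait(T3) -> count=0 queue=[T3] holders={T1,T2,T4}
Step 9: signal(T2) -> count=0 queue=[] holders={T1,T3,T4}
Step 10: signal(T4) -> count=1 queue=[] holders={T1,T3}
Step 11: wait(T2) -> count=0 queue=[] holders={T1,T2,T3}
Step 12: wait(T4) -> count=0 queue=[T4] holders={T1,T2,T3}
Step 13: signal(T2) -> count=0 queue=[] holders={T1,T3,T4}
Step 14: wait(T2) -> count=0 queue=[T2] holders={T1,T3,T4}
Step 15: signal(T1) -> count=0 queue=[] holders={T2,T3,T4}
Step 16: wait(T1) -> count=0 queue=[T1] holders={T2,T3,T4}
Step 17: signal(T4) -> count=0 queue=[] holders={T1,T2,T3}
Step 18: wait(T4) -> count=0 queue=[T4] holders={T1,T2,T3}
Step 19: signal(T2) -> count=0 queue=[] holders={T1,T3,T4}
Step 20: signal(T3) -> count=1 queue=[] holders={T1,T4}
Final holders: T1,T4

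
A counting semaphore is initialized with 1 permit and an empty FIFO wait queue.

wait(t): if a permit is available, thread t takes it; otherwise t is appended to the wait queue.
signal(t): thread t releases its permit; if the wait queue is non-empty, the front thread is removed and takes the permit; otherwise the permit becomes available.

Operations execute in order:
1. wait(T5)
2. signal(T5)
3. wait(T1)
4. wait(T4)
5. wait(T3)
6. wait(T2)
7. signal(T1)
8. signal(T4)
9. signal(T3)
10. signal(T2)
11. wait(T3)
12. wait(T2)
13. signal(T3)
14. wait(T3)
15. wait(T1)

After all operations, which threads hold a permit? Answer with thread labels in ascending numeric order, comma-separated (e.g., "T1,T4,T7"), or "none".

Step 1: wait(T5) -> count=0 queue=[] holders={T5}
Step 2: signal(T5) -> count=1 queue=[] holders={none}
Step 3: wait(T1) -> count=0 queue=[] holders={T1}
Step 4: wait(T4) -> count=0 queue=[T4] holders={T1}
Step 5: wait(T3) -> count=0 queue=[T4,T3] holders={T1}
Step 6: wait(T2) -> count=0 queue=[T4,T3,T2] holders={T1}
Step 7: signal(T1) -> count=0 queue=[T3,T2] holders={T4}
Step 8: signal(T4) -> count=0 queue=[T2] holders={T3}
Step 9: signal(T3) -> count=0 queue=[] holders={T2}
Step 10: signal(T2) -> count=1 queue=[] holders={none}
Step 11: wait(T3) -> count=0 queue=[] holders={T3}
Step 12: wait(T2) -> count=0 queue=[T2] holders={T3}
Step 13: signal(T3) -> count=0 queue=[] holders={T2}
Step 14: wait(T3) -> count=0 queue=[T3] holders={T2}
Step 15: wait(T1) -> count=0 queue=[T3,T1] holders={T2}
Final holders: T2

Answer: T2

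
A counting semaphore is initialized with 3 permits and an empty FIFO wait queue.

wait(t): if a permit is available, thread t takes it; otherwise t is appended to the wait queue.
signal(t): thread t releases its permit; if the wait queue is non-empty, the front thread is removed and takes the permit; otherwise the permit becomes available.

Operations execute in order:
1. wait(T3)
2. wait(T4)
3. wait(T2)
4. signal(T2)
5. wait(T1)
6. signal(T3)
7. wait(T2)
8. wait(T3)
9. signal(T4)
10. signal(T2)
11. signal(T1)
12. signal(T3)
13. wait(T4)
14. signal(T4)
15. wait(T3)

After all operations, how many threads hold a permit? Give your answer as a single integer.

Answer: 1

Derivation:
Step 1: wait(T3) -> count=2 queue=[] holders={T3}
Step 2: wait(T4) -> count=1 queue=[] holders={T3,T4}
Step 3: wait(T2) -> count=0 queue=[] holders={T2,T3,T4}
Step 4: signal(T2) -> count=1 queue=[] holders={T3,T4}
Step 5: wait(T1) -> count=0 queue=[] holders={T1,T3,T4}
Step 6: signal(T3) -> count=1 queue=[] holders={T1,T4}
Step 7: wait(T2) -> count=0 queue=[] holders={T1,T2,T4}
Step 8: wait(T3) -> count=0 queue=[T3] holders={T1,T2,T4}
Step 9: signal(T4) -> count=0 queue=[] holders={T1,T2,T3}
Step 10: signal(T2) -> count=1 queue=[] holders={T1,T3}
Step 11: signal(T1) -> count=2 queue=[] holders={T3}
Step 12: signal(T3) -> count=3 queue=[] holders={none}
Step 13: wait(T4) -> count=2 queue=[] holders={T4}
Step 14: signal(T4) -> count=3 queue=[] holders={none}
Step 15: wait(T3) -> count=2 queue=[] holders={T3}
Final holders: {T3} -> 1 thread(s)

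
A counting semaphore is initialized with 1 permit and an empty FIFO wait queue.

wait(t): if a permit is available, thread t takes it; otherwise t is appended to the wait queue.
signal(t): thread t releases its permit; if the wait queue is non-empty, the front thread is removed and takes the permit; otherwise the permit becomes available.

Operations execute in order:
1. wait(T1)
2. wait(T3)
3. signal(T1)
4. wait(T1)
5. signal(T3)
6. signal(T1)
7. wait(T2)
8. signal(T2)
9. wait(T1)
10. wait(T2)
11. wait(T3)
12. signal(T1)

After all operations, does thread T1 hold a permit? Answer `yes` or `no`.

Step 1: wait(T1) -> count=0 queue=[] holders={T1}
Step 2: wait(T3) -> count=0 queue=[T3] holders={T1}
Step 3: signal(T1) -> count=0 queue=[] holders={T3}
Step 4: wait(T1) -> count=0 queue=[T1] holders={T3}
Step 5: signal(T3) -> count=0 queue=[] holders={T1}
Step 6: signal(T1) -> count=1 queue=[] holders={none}
Step 7: wait(T2) -> count=0 queue=[] holders={T2}
Step 8: signal(T2) -> count=1 queue=[] holders={none}
Step 9: wait(T1) -> count=0 queue=[] holders={T1}
Step 10: wait(T2) -> count=0 queue=[T2] holders={T1}
Step 11: wait(T3) -> count=0 queue=[T2,T3] holders={T1}
Step 12: signal(T1) -> count=0 queue=[T3] holders={T2}
Final holders: {T2} -> T1 not in holders

Answer: no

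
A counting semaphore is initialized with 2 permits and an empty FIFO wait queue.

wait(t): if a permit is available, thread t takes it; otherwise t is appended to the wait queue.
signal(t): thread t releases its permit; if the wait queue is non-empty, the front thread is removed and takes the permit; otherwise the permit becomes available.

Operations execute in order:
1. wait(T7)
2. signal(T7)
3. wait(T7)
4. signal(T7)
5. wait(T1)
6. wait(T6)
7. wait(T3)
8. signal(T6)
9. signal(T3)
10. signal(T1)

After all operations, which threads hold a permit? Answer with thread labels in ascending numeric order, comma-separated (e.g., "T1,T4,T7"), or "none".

Step 1: wait(T7) -> count=1 queue=[] holders={T7}
Step 2: signal(T7) -> count=2 queue=[] holders={none}
Step 3: wait(T7) -> count=1 queue=[] holders={T7}
Step 4: signal(T7) -> count=2 queue=[] holders={none}
Step 5: wait(T1) -> count=1 queue=[] holders={T1}
Step 6: wait(T6) -> count=0 queue=[] holders={T1,T6}
Step 7: wait(T3) -> count=0 queue=[T3] holders={T1,T6}
Step 8: signal(T6) -> count=0 queue=[] holders={T1,T3}
Step 9: signal(T3) -> count=1 queue=[] holders={T1}
Step 10: signal(T1) -> count=2 queue=[] holders={none}
Final holders: none

Answer: none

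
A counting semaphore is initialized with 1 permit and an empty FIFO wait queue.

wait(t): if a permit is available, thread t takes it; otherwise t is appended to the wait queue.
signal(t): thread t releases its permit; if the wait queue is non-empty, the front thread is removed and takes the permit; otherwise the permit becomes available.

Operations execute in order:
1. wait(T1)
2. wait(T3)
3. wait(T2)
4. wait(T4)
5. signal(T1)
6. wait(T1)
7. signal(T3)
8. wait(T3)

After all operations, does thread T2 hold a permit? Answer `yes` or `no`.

Step 1: wait(T1) -> count=0 queue=[] holders={T1}
Step 2: wait(T3) -> count=0 queue=[T3] holders={T1}
Step 3: wait(T2) -> count=0 queue=[T3,T2] holders={T1}
Step 4: wait(T4) -> count=0 queue=[T3,T2,T4] holders={T1}
Step 5: signal(T1) -> count=0 queue=[T2,T4] holders={T3}
Step 6: wait(T1) -> count=0 queue=[T2,T4,T1] holders={T3}
Step 7: signal(T3) -> count=0 queue=[T4,T1] holders={T2}
Step 8: wait(T3) -> count=0 queue=[T4,T1,T3] holders={T2}
Final holders: {T2} -> T2 in holders

Answer: yes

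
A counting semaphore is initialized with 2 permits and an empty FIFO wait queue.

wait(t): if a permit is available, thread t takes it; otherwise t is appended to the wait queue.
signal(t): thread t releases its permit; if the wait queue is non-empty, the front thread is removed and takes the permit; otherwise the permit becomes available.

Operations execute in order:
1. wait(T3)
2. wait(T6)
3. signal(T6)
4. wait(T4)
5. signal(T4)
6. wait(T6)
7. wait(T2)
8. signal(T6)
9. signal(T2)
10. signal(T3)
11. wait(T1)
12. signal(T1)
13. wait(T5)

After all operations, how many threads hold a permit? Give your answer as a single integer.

Step 1: wait(T3) -> count=1 queue=[] holders={T3}
Step 2: wait(T6) -> count=0 queue=[] holders={T3,T6}
Step 3: signal(T6) -> count=1 queue=[] holders={T3}
Step 4: wait(T4) -> count=0 queue=[] holders={T3,T4}
Step 5: signal(T4) -> count=1 queue=[] holders={T3}
Step 6: wait(T6) -> count=0 queue=[] holders={T3,T6}
Step 7: wait(T2) -> count=0 queue=[T2] holders={T3,T6}
Step 8: signal(T6) -> count=0 queue=[] holders={T2,T3}
Step 9: signal(T2) -> count=1 queue=[] holders={T3}
Step 10: signal(T3) -> count=2 queue=[] holders={none}
Step 11: wait(T1) -> count=1 queue=[] holders={T1}
Step 12: signal(T1) -> count=2 queue=[] holders={none}
Step 13: wait(T5) -> count=1 queue=[] holders={T5}
Final holders: {T5} -> 1 thread(s)

Answer: 1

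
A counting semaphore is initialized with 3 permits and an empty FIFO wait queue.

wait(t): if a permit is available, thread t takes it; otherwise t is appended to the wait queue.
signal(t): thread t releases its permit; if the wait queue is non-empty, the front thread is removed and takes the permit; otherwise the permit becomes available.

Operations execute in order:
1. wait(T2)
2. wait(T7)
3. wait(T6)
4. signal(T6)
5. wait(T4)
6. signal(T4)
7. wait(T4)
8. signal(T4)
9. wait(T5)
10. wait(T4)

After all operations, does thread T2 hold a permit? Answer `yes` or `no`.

Answer: yes

Derivation:
Step 1: wait(T2) -> count=2 queue=[] holders={T2}
Step 2: wait(T7) -> count=1 queue=[] holders={T2,T7}
Step 3: wait(T6) -> count=0 queue=[] holders={T2,T6,T7}
Step 4: signal(T6) -> count=1 queue=[] holders={T2,T7}
Step 5: wait(T4) -> count=0 queue=[] holders={T2,T4,T7}
Step 6: signal(T4) -> count=1 queue=[] holders={T2,T7}
Step 7: wait(T4) -> count=0 queue=[] holders={T2,T4,T7}
Step 8: signal(T4) -> count=1 queue=[] holders={T2,T7}
Step 9: wait(T5) -> count=0 queue=[] holders={T2,T5,T7}
Step 10: wait(T4) -> count=0 queue=[T4] holders={T2,T5,T7}
Final holders: {T2,T5,T7} -> T2 in holders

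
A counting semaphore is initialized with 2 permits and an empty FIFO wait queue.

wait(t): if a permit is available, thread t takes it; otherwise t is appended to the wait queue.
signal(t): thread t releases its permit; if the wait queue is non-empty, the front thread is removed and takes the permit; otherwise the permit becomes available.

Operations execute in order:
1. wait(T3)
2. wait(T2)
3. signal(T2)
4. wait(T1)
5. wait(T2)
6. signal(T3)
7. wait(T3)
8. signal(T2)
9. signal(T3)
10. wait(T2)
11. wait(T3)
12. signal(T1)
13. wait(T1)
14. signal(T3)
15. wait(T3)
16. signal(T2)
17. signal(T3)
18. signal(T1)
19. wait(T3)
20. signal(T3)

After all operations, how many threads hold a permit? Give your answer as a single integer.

Answer: 0

Derivation:
Step 1: wait(T3) -> count=1 queue=[] holders={T3}
Step 2: wait(T2) -> count=0 queue=[] holders={T2,T3}
Step 3: signal(T2) -> count=1 queue=[] holders={T3}
Step 4: wait(T1) -> count=0 queue=[] holders={T1,T3}
Step 5: wait(T2) -> count=0 queue=[T2] holders={T1,T3}
Step 6: signal(T3) -> count=0 queue=[] holders={T1,T2}
Step 7: wait(T3) -> count=0 queue=[T3] holders={T1,T2}
Step 8: signal(T2) -> count=0 queue=[] holders={T1,T3}
Step 9: signal(T3) -> count=1 queue=[] holders={T1}
Step 10: wait(T2) -> count=0 queue=[] holders={T1,T2}
Step 11: wait(T3) -> count=0 queue=[T3] holders={T1,T2}
Step 12: signal(T1) -> count=0 queue=[] holders={T2,T3}
Step 13: wait(T1) -> count=0 queue=[T1] holders={T2,T3}
Step 14: signal(T3) -> count=0 queue=[] holders={T1,T2}
Step 15: wait(T3) -> count=0 queue=[T3] holders={T1,T2}
Step 16: signal(T2) -> count=0 queue=[] holders={T1,T3}
Step 17: signal(T3) -> count=1 queue=[] holders={T1}
Step 18: signal(T1) -> count=2 queue=[] holders={none}
Step 19: wait(T3) -> count=1 queue=[] holders={T3}
Step 20: signal(T3) -> count=2 queue=[] holders={none}
Final holders: {none} -> 0 thread(s)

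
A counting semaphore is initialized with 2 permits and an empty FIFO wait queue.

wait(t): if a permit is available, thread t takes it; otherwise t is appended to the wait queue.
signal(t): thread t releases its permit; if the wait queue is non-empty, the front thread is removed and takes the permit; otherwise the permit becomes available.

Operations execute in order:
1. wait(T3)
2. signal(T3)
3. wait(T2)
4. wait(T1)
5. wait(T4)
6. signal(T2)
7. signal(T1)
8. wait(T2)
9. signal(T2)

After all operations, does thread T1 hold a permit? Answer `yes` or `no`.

Answer: no

Derivation:
Step 1: wait(T3) -> count=1 queue=[] holders={T3}
Step 2: signal(T3) -> count=2 queue=[] holders={none}
Step 3: wait(T2) -> count=1 queue=[] holders={T2}
Step 4: wait(T1) -> count=0 queue=[] holders={T1,T2}
Step 5: wait(T4) -> count=0 queue=[T4] holders={T1,T2}
Step 6: signal(T2) -> count=0 queue=[] holders={T1,T4}
Step 7: signal(T1) -> count=1 queue=[] holders={T4}
Step 8: wait(T2) -> count=0 queue=[] holders={T2,T4}
Step 9: signal(T2) -> count=1 queue=[] holders={T4}
Final holders: {T4} -> T1 not in holders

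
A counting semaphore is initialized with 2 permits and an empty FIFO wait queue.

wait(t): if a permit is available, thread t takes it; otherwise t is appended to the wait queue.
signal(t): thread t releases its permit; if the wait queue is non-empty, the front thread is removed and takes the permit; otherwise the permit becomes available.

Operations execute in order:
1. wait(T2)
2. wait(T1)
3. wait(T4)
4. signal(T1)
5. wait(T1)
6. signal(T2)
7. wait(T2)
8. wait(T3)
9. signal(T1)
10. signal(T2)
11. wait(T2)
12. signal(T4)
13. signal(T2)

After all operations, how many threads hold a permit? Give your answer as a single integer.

Step 1: wait(T2) -> count=1 queue=[] holders={T2}
Step 2: wait(T1) -> count=0 queue=[] holders={T1,T2}
Step 3: wait(T4) -> count=0 queue=[T4] holders={T1,T2}
Step 4: signal(T1) -> count=0 queue=[] holders={T2,T4}
Step 5: wait(T1) -> count=0 queue=[T1] holders={T2,T4}
Step 6: signal(T2) -> count=0 queue=[] holders={T1,T4}
Step 7: wait(T2) -> count=0 queue=[T2] holders={T1,T4}
Step 8: wait(T3) -> count=0 queue=[T2,T3] holders={T1,T4}
Step 9: signal(T1) -> count=0 queue=[T3] holders={T2,T4}
Step 10: signal(T2) -> count=0 queue=[] holders={T3,T4}
Step 11: wait(T2) -> count=0 queue=[T2] holders={T3,T4}
Step 12: signal(T4) -> count=0 queue=[] holders={T2,T3}
Step 13: signal(T2) -> count=1 queue=[] holders={T3}
Final holders: {T3} -> 1 thread(s)

Answer: 1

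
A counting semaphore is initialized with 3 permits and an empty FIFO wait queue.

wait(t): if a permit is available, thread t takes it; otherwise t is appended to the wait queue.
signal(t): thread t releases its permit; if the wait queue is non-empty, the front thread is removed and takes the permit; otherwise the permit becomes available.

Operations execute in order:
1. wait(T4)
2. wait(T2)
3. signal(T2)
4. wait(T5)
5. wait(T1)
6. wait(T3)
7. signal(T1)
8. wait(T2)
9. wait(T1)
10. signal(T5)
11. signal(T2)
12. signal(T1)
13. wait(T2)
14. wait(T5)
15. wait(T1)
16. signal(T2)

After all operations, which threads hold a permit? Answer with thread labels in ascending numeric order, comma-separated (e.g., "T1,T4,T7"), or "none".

Answer: T3,T4,T5

Derivation:
Step 1: wait(T4) -> count=2 queue=[] holders={T4}
Step 2: wait(T2) -> count=1 queue=[] holders={T2,T4}
Step 3: signal(T2) -> count=2 queue=[] holders={T4}
Step 4: wait(T5) -> count=1 queue=[] holders={T4,T5}
Step 5: wait(T1) -> count=0 queue=[] holders={T1,T4,T5}
Step 6: wait(T3) -> count=0 queue=[T3] holders={T1,T4,T5}
Step 7: signal(T1) -> count=0 queue=[] holders={T3,T4,T5}
Step 8: wait(T2) -> count=0 queue=[T2] holders={T3,T4,T5}
Step 9: wait(T1) -> count=0 queue=[T2,T1] holders={T3,T4,T5}
Step 10: signal(T5) -> count=0 queue=[T1] holders={T2,T3,T4}
Step 11: signal(T2) -> count=0 queue=[] holders={T1,T3,T4}
Step 12: signal(T1) -> count=1 queue=[] holders={T3,T4}
Step 13: wait(T2) -> count=0 queue=[] holders={T2,T3,T4}
Step 14: wait(T5) -> count=0 queue=[T5] holders={T2,T3,T4}
Step 15: wait(T1) -> count=0 queue=[T5,T1] holders={T2,T3,T4}
Step 16: signal(T2) -> count=0 queue=[T1] holders={T3,T4,T5}
Final holders: T3,T4,T5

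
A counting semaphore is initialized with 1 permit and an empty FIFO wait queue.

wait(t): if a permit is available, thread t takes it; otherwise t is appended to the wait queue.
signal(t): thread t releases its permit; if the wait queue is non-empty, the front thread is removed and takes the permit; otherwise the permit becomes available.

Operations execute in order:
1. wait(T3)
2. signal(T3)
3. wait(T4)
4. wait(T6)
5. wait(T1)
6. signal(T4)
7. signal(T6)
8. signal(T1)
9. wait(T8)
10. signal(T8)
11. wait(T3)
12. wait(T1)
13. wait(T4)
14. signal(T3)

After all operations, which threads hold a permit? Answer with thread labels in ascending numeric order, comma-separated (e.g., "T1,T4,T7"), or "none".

Answer: T1

Derivation:
Step 1: wait(T3) -> count=0 queue=[] holders={T3}
Step 2: signal(T3) -> count=1 queue=[] holders={none}
Step 3: wait(T4) -> count=0 queue=[] holders={T4}
Step 4: wait(T6) -> count=0 queue=[T6] holders={T4}
Step 5: wait(T1) -> count=0 queue=[T6,T1] holders={T4}
Step 6: signal(T4) -> count=0 queue=[T1] holders={T6}
Step 7: signal(T6) -> count=0 queue=[] holders={T1}
Step 8: signal(T1) -> count=1 queue=[] holders={none}
Step 9: wait(T8) -> count=0 queue=[] holders={T8}
Step 10: signal(T8) -> count=1 queue=[] holders={none}
Step 11: wait(T3) -> count=0 queue=[] holders={T3}
Step 12: wait(T1) -> count=0 queue=[T1] holders={T3}
Step 13: wait(T4) -> count=0 queue=[T1,T4] holders={T3}
Step 14: signal(T3) -> count=0 queue=[T4] holders={T1}
Final holders: T1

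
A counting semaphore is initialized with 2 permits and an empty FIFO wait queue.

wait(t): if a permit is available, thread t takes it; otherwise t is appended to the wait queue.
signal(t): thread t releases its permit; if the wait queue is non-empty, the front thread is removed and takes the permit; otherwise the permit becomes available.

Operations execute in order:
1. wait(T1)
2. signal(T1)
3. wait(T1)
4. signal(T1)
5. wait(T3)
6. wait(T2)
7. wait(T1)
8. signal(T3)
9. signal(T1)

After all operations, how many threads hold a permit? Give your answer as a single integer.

Step 1: wait(T1) -> count=1 queue=[] holders={T1}
Step 2: signal(T1) -> count=2 queue=[] holders={none}
Step 3: wait(T1) -> count=1 queue=[] holders={T1}
Step 4: signal(T1) -> count=2 queue=[] holders={none}
Step 5: wait(T3) -> count=1 queue=[] holders={T3}
Step 6: wait(T2) -> count=0 queue=[] holders={T2,T3}
Step 7: wait(T1) -> count=0 queue=[T1] holders={T2,T3}
Step 8: signal(T3) -> count=0 queue=[] holders={T1,T2}
Step 9: signal(T1) -> count=1 queue=[] holders={T2}
Final holders: {T2} -> 1 thread(s)

Answer: 1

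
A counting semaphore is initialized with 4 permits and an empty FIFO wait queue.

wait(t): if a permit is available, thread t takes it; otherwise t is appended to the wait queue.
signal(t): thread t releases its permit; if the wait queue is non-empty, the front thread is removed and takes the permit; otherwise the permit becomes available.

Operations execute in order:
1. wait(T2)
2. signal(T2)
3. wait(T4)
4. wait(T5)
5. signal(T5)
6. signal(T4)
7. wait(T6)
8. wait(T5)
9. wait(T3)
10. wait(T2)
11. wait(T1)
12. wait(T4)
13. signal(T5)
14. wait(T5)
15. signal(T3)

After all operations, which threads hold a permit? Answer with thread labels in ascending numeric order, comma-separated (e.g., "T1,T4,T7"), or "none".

Answer: T1,T2,T4,T6

Derivation:
Step 1: wait(T2) -> count=3 queue=[] holders={T2}
Step 2: signal(T2) -> count=4 queue=[] holders={none}
Step 3: wait(T4) -> count=3 queue=[] holders={T4}
Step 4: wait(T5) -> count=2 queue=[] holders={T4,T5}
Step 5: signal(T5) -> count=3 queue=[] holders={T4}
Step 6: signal(T4) -> count=4 queue=[] holders={none}
Step 7: wait(T6) -> count=3 queue=[] holders={T6}
Step 8: wait(T5) -> count=2 queue=[] holders={T5,T6}
Step 9: wait(T3) -> count=1 queue=[] holders={T3,T5,T6}
Step 10: wait(T2) -> count=0 queue=[] holders={T2,T3,T5,T6}
Step 11: wait(T1) -> count=0 queue=[T1] holders={T2,T3,T5,T6}
Step 12: wait(T4) -> count=0 queue=[T1,T4] holders={T2,T3,T5,T6}
Step 13: signal(T5) -> count=0 queue=[T4] holders={T1,T2,T3,T6}
Step 14: wait(T5) -> count=0 queue=[T4,T5] holders={T1,T2,T3,T6}
Step 15: signal(T3) -> count=0 queue=[T5] holders={T1,T2,T4,T6}
Final holders: T1,T2,T4,T6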